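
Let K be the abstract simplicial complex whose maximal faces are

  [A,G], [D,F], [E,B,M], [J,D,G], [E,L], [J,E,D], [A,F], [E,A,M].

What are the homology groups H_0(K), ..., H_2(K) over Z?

H_0 = Z,  H_1 = Z^2,  H_2 = 0.

Take the total order A < B < D < E < F < G < J < L < M on the vertex set. Then K (dimension 2) consists of the simplices:

  0-simplices (9): A, B, D, E, F, G, J, L, M
  1-simplices (14): AE, AF, AG, AM, BE, BM, DE, DF, DG, DJ, EJ, EL, EM, GJ
  2-simplices (4): AEM, BEM, DEJ, DGJ

giving chain groups C_0 ≅ Z^9, C_1 ≅ Z^14, C_2 ≅ Z^4.

The boundary map ∂_1: C_1 → C_0 sends each edge [p,q] (with p < q) to q − p. For instance
  ∂BE = E − B.
This gives a 9×14 integer matrix of rank 8; reducing to Smith normal form yields diagonal entries (1,1,1,1,1,1,1,1).

∂_2: C_2 → C_1 sends each 2-simplex [p,q,r] to [q,r] − [p,r] + [p,q]. For instance
  ∂DEJ = EJ − DJ + DE,
  ∂AEM = EM − AM + AE.
The 14×4 boundary matrix has rank 4 and Smith normal form diag(1,1,1,1).

Reading off H_k = ker ∂_k / im ∂_{k+1}:

  H_0: rank C_0 − rank ∂_1 = 9 − 8 = 1, and the invariant factors of ∂_1 are all 1, so H_0 ≅ Z.
  H_1: rank ker ∂_1 − rank ∂_2 = (14 − 8) − 4 = 2, and the invariant factors of ∂_2 are all 1, so H_1 ≅ Z^2.
  H_2: rank ker ∂_2 − rank ∂_3 = (4 − 4) − 0 = 0, and there is no ∂_3, so H_2 ≅ 0.

As a check, the Euler characteristic is 9 − 14 + 4 = -1, which agrees with 1 − 2 + 0 = -1.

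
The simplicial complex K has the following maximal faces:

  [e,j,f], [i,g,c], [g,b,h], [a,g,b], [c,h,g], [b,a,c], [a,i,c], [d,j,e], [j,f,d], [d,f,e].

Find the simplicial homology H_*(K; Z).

H_0 = Z^2,  H_1 = Z,  H_2 = Z.

Fix the vertex order a < b < c < d < e < f < g < h < i < j and write every simplex with vertices in increasing order. Then dim K = 2 and the simplices of K are:

  0-simplices (10): a, b, c, d, e, f, g, h, i, j
  1-simplices (18): ab, ac, ag, ai, bc, bg, bh, cg, ch, ci, de, df, dj, ef, ej, fj, gh, gi
  2-simplices (10): abc, abg, aci, bgh, cgh, cgi, def, dej, dfj, efj

giving chain groups C_0 ≅ Z^10, C_1 ≅ Z^18, C_2 ≅ Z^10.

Boundary ∂_1: C_1 → C_0 sends each edge [p,q] (with p < q) to q − p. For instance
  ∂ci = i − c.
The 10×18 boundary matrix has rank 8 and Smith normal form diag(1,1,1,1,1,1,1,1).

∂_2: C_2 → C_1 maps a triangle to the signed sum of its edges. For instance
  ∂cgh = gh − ch + cg,
  ∂efj = fj − ej + ef.
As a 18×10 matrix over Z this has rank 9, with invariant factors (1,1,1,1,1,1,1,1,1).

Reading off H_k = ker ∂_k / im ∂_{k+1}:

  H_0: rank C_0 − rank ∂_1 = 10 − 8 = 2, and the invariant factors of ∂_1 are all 1, so H_0 = Z^2.
  H_1: rank ker ∂_1 − rank ∂_2 = (18 − 8) − 9 = 1, and the invariant factors of ∂_2 are all 1, so H_1 = Z.
  H_2: rank ker ∂_2 − rank ∂_3 = (10 − 9) − 0 = 1, and there is no ∂_3, so H_2 = Z.

As a check, the Euler characteristic is 10 − 18 + 10 = 2, which agrees with 2 − 1 + 1 = 2.
(K is a triangulation of the disjoint union of the 2-sphere S^2 and the cylinder S^1 x I.)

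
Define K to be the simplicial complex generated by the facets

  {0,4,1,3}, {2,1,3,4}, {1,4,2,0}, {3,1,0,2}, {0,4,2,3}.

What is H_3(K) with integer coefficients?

H_3 ≅ Z.

Fix the vertex order 0 < 1 < 2 < 3 < 4 and write every simplex with vertices in increasing order. Then dim K = 3 and the simplices of K are:

  0-simplices (5): [0], [1], [2], [3], [4]
  1-simplices (10): [0,1], [0,2], [0,3], [0,4], [1,2], [1,3], [1,4], [2,3], [2,4], [3,4]
  2-simplices (10): [0,1,2], [0,1,3], [0,1,4], [0,2,3], [0,2,4], [0,3,4], [1,2,3], [1,2,4], [1,3,4], [2,3,4]
  3-simplices (5): [0,1,2,3], [0,1,2,4], [0,1,3,4], [0,2,3,4], [1,2,3,4]

giving chain groups C_0 ≅ Z^5, C_1 ≅ Z^10, C_2 ≅ Z^10, C_3 ≅ Z^5.

∂_1: C_1 → C_0 is given by ∂[p,q] = [q] − [p].
The 5×10 boundary matrix has rank 4 and Smith normal form diag(1,1,1,1).

Boundary ∂_2: C_2 → C_1 sends each 2-simplex [p,q,r] to [q,r] − [p,r] + [p,q]. For instance
  ∂[2,3,4] = [3,4] − [2,4] + [2,3],
  ∂[1,2,3] = [2,3] − [1,3] + [1,2].
The resulting 10×10 matrix has rank 6, and its Smith normal form has invariant factors (1,1,1,1,1,1).

The boundary map ∂_3: C_3 → C_2 sends each 3-simplex σ to the alternating sum Σ_i (−1)^i (σ with its i-th vertex removed). For instance
  ∂[0,2,3,4] = [2,3,4] − [0,3,4] + [0,2,4] − [0,2,3],
  ∂[0,1,3,4] = [1,3,4] − [0,3,4] + [0,1,4] − [0,1,3].
The resulting 10×5 matrix has rank 4, and its Smith normal form has invariant factors (1,1,1,1).

Reading off H_k = ker ∂_k / im ∂_{k+1}:

  H_3: rank ker ∂_3 − rank ∂_4 = (5 − 4) − 0 = 1, and there is no ∂_4, so H_3 ≅ Z.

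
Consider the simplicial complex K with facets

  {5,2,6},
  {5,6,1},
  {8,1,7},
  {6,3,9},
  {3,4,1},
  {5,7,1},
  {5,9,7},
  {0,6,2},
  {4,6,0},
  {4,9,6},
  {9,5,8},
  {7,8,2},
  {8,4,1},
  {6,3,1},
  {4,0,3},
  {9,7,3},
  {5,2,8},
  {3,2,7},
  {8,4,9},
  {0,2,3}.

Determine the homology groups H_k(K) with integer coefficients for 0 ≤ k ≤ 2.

K has 10 vertices, 30 edges, 20 triangles.
rank ∂_0 = 0, rank ∂_1 = 9 ⇒ b_0 = 10 − 0 − 9 = 1; all invariant factors of ∂_1 are 1 so no torsion. So H_0 = Z.
rank ∂_1 = 9, rank ∂_2 = 20 ⇒ b_1 = 30 − 9 − 20 = 1; ∂_2 has invariant factor(s) [2] giving torsion. So H_1 = Z ⊕ Z_2.
rank ∂_2 = 20, rank ∂_3 = 0 ⇒ b_2 = 20 − 20 − 0 = 0. So H_2 = 0.

H_0 ≅ Z,  H_1 ≅ Z ⊕ Z_2,  H_2 = 0.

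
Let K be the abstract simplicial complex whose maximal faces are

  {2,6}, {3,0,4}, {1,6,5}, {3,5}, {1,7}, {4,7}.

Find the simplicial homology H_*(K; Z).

We work with the vertex ordering 0 < 1 < 2 < 3 < 4 < 5 < 6 < 7. The simplices of K, each written with vertices in increasing order, are:

  0-simplices (8): [0], [1], [2], [3], [4], [5], [6], [7]
  1-simplices (10): [0,3], [0,4], [1,5], [1,6], [1,7], [2,6], [3,4], [3,5], [4,7], [5,6]
  2-simplices (2): [0,3,4], [1,5,6]

giving chain groups C_0 ≅ Z^8, C_1 ≅ Z^10, C_2 ≅ Z^2.

∂_1: C_1 → C_0 sends each edge [p,q] (with p < q) to q − p. For instance
  ∂[3,5] = [5] − [3].
As a 8×10 matrix over Z this has rank 7, with invariant factors (1,1,1,1,1,1,1).

The boundary map ∂_2: C_2 → C_1 acts by ∂[p,q,r] = [q,r] − [p,r] + [p,q]. For instance
  ∂[0,3,4] = [3,4] − [0,4] + [0,3],
  ∂[1,5,6] = [5,6] − [1,6] + [1,5].
The resulting 10×2 matrix has rank 2, and its Smith normal form has invariant factors (1,1).

Computing H_k = (kernel of ∂_k) / (image of ∂_{k+1}):

  H_0: rank C_0 − rank ∂_1 = 8 − 7 = 1, and the invariant factors of ∂_1 are all 1, so H_0 ≅ Z.
  H_1: rank ker ∂_1 − rank ∂_2 = (10 − 7) − 2 = 1, and the invariant factors of ∂_2 are all 1, so H_1 ≅ Z.
  H_2: rank ker ∂_2 − rank ∂_3 = (2 − 2) − 0 = 0, and there is no ∂_3, so H_2 ≅ 0.

As a check, the Euler characteristic is 8 − 10 + 2 = 0, which agrees with 1 − 1 + 0 = 0.

H_0 = Z,  H_1 = Z,  H_2 = 0.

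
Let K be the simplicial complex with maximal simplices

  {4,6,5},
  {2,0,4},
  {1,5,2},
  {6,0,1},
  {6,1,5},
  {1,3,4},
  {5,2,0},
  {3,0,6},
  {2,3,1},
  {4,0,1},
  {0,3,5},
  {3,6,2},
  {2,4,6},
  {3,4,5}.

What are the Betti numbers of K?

b_0 = 1, b_1 = 2, b_2 = 1.

Fix the vertex order 0 < 1 < 2 < 3 < 4 < 5 < 6 and write every simplex with vertices in increasing order. Then dim K = 2 and the simplices of K are:

  0-simplices (7): [0], [1], [2], [3], [4], [5], [6]
  1-simplices (21): [0,1], [0,2], [0,3], [0,4], [0,5], [0,6], [1,2], [1,3], [1,4], [1,5], [1,6], [2,3], [2,4], [2,5], [2,6], [3,4], [3,5], [3,6], [4,5], [4,6], [5,6]
  2-simplices (14): [0,1,4], [0,1,6], [0,2,4], [0,2,5], [0,3,5], [0,3,6], [1,2,3], [1,2,5], [1,3,4], [1,5,6], [2,3,6], [2,4,6], [3,4,5], [4,5,6]

giving chain groups C_0 ≅ Z^7, C_1 ≅ Z^21, C_2 ≅ Z^14.

Boundary ∂_1: C_1 → C_0 is given by ∂[p,q] = [q] − [p]. For instance
  ∂[4,5] = [5] − [4].
This gives a 7×21 integer matrix of rank 6; reducing to Smith normal form yields diagonal entries (1,1,1,1,1,1).

∂_2: C_2 → C_1 acts by ∂[p,q,r] = [q,r] − [p,r] + [p,q]. For instance
  ∂[0,2,4] = [2,4] − [0,4] + [0,2],
  ∂[1,5,6] = [5,6] − [1,6] + [1,5].
The resulting 21×14 matrix has rank 13, and its Smith normal form has invariant factors (1,1,1,1,1,1,1,1,1,1,1,1,1).

From H_k ≅ ker(∂_k) / im(∂_{k+1}) we obtain:

  H_0: rank C_0 − rank ∂_1 = 7 − 6 = 1, and the invariant factors of ∂_1 are all 1, so H_0 ≅ Z.
  H_1: rank ker ∂_1 − rank ∂_2 = (21 − 6) − 13 = 2, and the invariant factors of ∂_2 are all 1, so H_1 ≅ Z^2.
  H_2: rank ker ∂_2 − rank ∂_3 = (14 − 13) − 0 = 1, and there is no ∂_3, so H_2 ≅ Z.

(K is a triangulation of the torus T^2.)

Hence the Betti numbers are b_0 = 1, b_1 = 2, b_2 = 1.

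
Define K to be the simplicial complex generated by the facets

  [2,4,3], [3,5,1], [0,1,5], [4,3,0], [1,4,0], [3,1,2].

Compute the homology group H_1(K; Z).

H_1 = Z.

Fix the vertex order 0 < 1 < 2 < 3 < 4 < 5 and write every simplex with vertices in increasing order. Then dim K = 2 and the simplices of K are:

  0-simplices (6): [0], [1], [2], [3], [4], [5]
  1-simplices (12): [0,1], [0,3], [0,4], [0,5], [1,2], [1,3], [1,4], [1,5], [2,3], [2,4], [3,4], [3,5]
  2-simplices (6): [0,1,4], [0,1,5], [0,3,4], [1,2,3], [1,3,5], [2,3,4]

Hence C_0 ≅ Z^6, C_1 ≅ Z^12, C_2 ≅ Z^6.

∂_1: C_1 → C_0 sends each edge [p,q] (with p < q) to q − p. For instance
  ∂[1,4] = [4] − [1].
The 6×12 boundary matrix has rank 5 and Smith normal form diag(1,1,1,1,1).

∂_2: C_2 → C_1 sends each 2-simplex [p,q,r] to [q,r] − [p,r] + [p,q]. For instance
  ∂[0,1,5] = [1,5] − [0,5] + [0,1],
  ∂[2,3,4] = [3,4] − [2,4] + [2,3].
The resulting 12×6 matrix has rank 6, and its Smith normal form has invariant factors (1,1,1,1,1,1).

From H_k ≅ ker(∂_k) / im(∂_{k+1}) we obtain:

  H_1: rank ker ∂_1 − rank ∂_2 = (12 − 5) − 6 = 1, and the invariant factors of ∂_2 are all 1, so H_1 ≅ Z.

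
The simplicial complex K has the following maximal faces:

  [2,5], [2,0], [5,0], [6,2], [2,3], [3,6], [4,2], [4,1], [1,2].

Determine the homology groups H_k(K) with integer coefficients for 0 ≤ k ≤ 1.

Fix the vertex order 0 < 1 < 2 < 3 < 4 < 5 < 6 and write every simplex with vertices in increasing order. Then dim K = 1 and the simplices of K are:

  0-simplices (7): [0], [1], [2], [3], [4], [5], [6]
  1-simplices (9): [0,2], [0,5], [1,2], [1,4], [2,3], [2,4], [2,5], [2,6], [3,6]

so the chain groups are C_0 ≅ Z^7, C_1 ≅ Z^9.

Boundary ∂_1: C_1 → C_0 sends each edge [p,q] (with p < q) to q − p.
This gives a 7×9 integer matrix of rank 6; reducing to Smith normal form yields diagonal entries (1,1,1,1,1,1).

Reading off H_k = ker ∂_k / im ∂_{k+1}:

  H_0: rank C_0 − rank ∂_1 = 7 − 6 = 1, and the invariant factors of ∂_1 are all 1, so H_0 ≅ Z.
  H_1: rank ker ∂_1 − rank ∂_2 = (9 − 6) − 0 = 3, and there is no ∂_2, so H_1 ≅ Z^3.

H_0 = Z,  H_1 = Z^3.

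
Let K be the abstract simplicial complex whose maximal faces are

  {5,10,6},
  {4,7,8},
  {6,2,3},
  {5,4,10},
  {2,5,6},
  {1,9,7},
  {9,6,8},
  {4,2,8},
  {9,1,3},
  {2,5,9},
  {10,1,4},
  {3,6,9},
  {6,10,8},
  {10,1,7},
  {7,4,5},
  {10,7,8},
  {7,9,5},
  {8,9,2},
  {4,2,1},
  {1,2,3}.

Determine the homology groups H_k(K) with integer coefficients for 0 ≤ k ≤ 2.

Order the vertices as 1 < 2 < 3 < 4 < 5 < 6 < 7 < 8 < 9 < 10. Listing each simplex with vertices in this order, K has dimension 2 with simplices:

  0-simplices (10): [1], [2], [3], [4], [5], [6], [7], [8], [9], [10]
  1-simplices (30): (30 of them)
  2-simplices (20): (20 of them)

giving chain groups C_0 ≅ Z^10, C_1 ≅ Z^30, C_2 ≅ Z^20.

Boundary ∂_1: C_1 → C_0 maps an edge to its endpoints' difference, ∂[p,q] = q − p. For instance
  ∂[6,8] = [8] − [6].
The resulting 10×30 matrix has rank 9, and its Smith normal form has invariant factors (1,1,1,1,1,1,1,1,1).

∂_2: C_2 → C_1 maps a triangle to the signed sum of its edges. For instance
  ∂[1,2,3] = [2,3] − [1,3] + [1,2],
  ∂[4,7,8] = [7,8] − [4,8] + [4,7].
As a 30×20 matrix over Z this has rank 20, with invariant factors (1,1,1,1,1,1,1,1,1,1,1,1,1,1,1,1,1,1,1,2).

Reading off H_k = ker ∂_k / im ∂_{k+1}:

  H_0: rank C_0 − rank ∂_1 = 10 − 9 = 1, and the invariant factors of ∂_1 are all 1, so H_0 ≅ Z.
  H_1: rank ker ∂_1 − rank ∂_2 = (30 − 9) − 20 = 1, and ∂_2 has invariant factor 2 > 1, so H_1 ≅ Z ⊕ Z/2Z.
  H_2: rank ker ∂_2 − rank ∂_3 = (20 − 20) − 0 = 0, and there is no ∂_3, so H_2 ≅ 0.

H_0 ≅ Z,  H_1 ≅ Z ⊕ Z/2Z,  H_2 = 0.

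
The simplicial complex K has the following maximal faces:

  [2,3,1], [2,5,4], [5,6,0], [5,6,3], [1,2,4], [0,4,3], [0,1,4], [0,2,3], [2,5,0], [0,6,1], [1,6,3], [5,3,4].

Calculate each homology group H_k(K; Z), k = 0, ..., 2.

H_0 = Z,  H_1 = Z/2,  H_2 = 0.

Fix the vertex order 0 < 1 < 2 < 3 < 4 < 5 < 6 and write every simplex with vertices in increasing order. Then dim K = 2 and the simplices of K are:

  0-simplices (7): [0], [1], [2], [3], [4], [5], [6]
  1-simplices (18): [0,1], [0,2], [0,3], [0,4], [0,5], [0,6], [1,2], [1,3], [1,4], [1,6], [2,3], [2,4], [2,5], [3,4], [3,5], [3,6], [4,5], [5,6]
  2-simplices (12): [0,1,4], [0,1,6], [0,2,3], [0,2,5], [0,3,4], [0,5,6], [1,2,3], [1,2,4], [1,3,6], [2,4,5], [3,4,5], [3,5,6]

giving chain groups C_0 ≅ Z^7, C_1 ≅ Z^18, C_2 ≅ Z^12.

The boundary map ∂_1: C_1 → C_0 maps an edge to its endpoints' difference, ∂[p,q] = q − p.
This gives a 7×18 integer matrix of rank 6; reducing to Smith normal form yields diagonal entries (1,1,1,1,1,1).

The boundary map ∂_2: C_2 → C_1 sends each 2-simplex [p,q,r] to [q,r] − [p,r] + [p,q]. For instance
  ∂[3,4,5] = [4,5] − [3,5] + [3,4],
  ∂[1,2,3] = [2,3] − [1,3] + [1,2].
As a 18×12 matrix over Z this has rank 12, with invariant factors (1,1,1,1,1,1,1,1,1,1,1,2).

Computing H_k = (kernel of ∂_k) / (image of ∂_{k+1}):

  H_0: rank C_0 − rank ∂_1 = 7 − 6 = 1, and the invariant factors of ∂_1 are all 1, so H_0 ≅ Z.
  H_1: rank ker ∂_1 − rank ∂_2 = (18 − 6) − 12 = 0, and ∂_2 has invariant factor 2 > 1, so H_1 ≅ Z/2.
  H_2: rank ker ∂_2 − rank ∂_3 = (12 − 12) − 0 = 0, and there is no ∂_3, so H_2 ≅ 0.

As a check, the Euler characteristic is 7 − 18 + 12 = 1, which agrees with 1 − 0 + 0 = 1.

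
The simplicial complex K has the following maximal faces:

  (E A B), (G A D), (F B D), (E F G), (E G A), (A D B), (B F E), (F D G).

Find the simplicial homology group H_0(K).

Take the total order A < B < D < E < F < G on the vertex set. Then K (dimension 2) consists of the simplices:

  0-simplices (6): A, B, D, E, F, G
  1-simplices (12): AB, AD, AE, AG, BD, BE, BF, DF, DG, EF, EG, FG
  2-simplices (8): ABD, ABE, ADG, AEG, BDF, BEF, DFG, EFG

giving chain groups C_0 ≅ Z^6, C_1 ≅ Z^12, C_2 ≅ Z^8.

Boundary ∂_1: C_1 → C_0 sends each edge [p,q] (with p < q) to q − p.
The 6×12 boundary matrix has rank 5 and Smith normal form diag(1,1,1,1,1).

Boundary ∂_2: C_2 → C_1 acts by ∂[p,q,r] = [q,r] − [p,r] + [p,q]. For instance
  ∂AEG = EG − AG + AE,
  ∂ABD = BD − AD + AB.
The 12×8 boundary matrix has rank 7 and Smith normal form diag(1,1,1,1,1,1,1).

Reading off H_k = ker ∂_k / im ∂_{k+1}:

  H_0: rank C_0 − rank ∂_1 = 6 − 5 = 1, and the invariant factors of ∂_1 are all 1, so H_0 ≅ Z.

H_0 = Z.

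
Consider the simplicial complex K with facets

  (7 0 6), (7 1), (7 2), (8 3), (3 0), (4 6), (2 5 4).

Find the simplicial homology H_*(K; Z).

H_0 ≅ Z,  H_1 ≅ Z,  H_2 = 0.

K has 9 vertices, 11 edges, 2 triangles.
rank ∂_0 = 0, rank ∂_1 = 8 ⇒ b_0 = 9 − 0 − 8 = 1; all invariant factors of ∂_1 are 1 so no torsion. So H_0 ≅ Z.
rank ∂_1 = 8, rank ∂_2 = 2 ⇒ b_1 = 11 − 8 − 2 = 1; all invariant factors of ∂_2 are 1 so no torsion. So H_1 ≅ Z.
rank ∂_2 = 2, rank ∂_3 = 0 ⇒ b_2 = 2 − 2 − 0 = 0. So H_2 ≅ 0.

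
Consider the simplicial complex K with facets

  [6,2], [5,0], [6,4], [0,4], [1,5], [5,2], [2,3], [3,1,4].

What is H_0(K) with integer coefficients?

H_0 = Z.

Order the vertices as 0 < 1 < 2 < 3 < 4 < 5 < 6. Listing each simplex with vertices in this order, K has dimension 2 with simplices:

  0-simplices (7): [0], [1], [2], [3], [4], [5], [6]
  1-simplices (10): [0,4], [0,5], [1,3], [1,4], [1,5], [2,3], [2,5], [2,6], [3,4], [4,6]
  2-simplices (1): [1,3,4]

giving chain groups C_0 ≅ Z^7, C_1 ≅ Z^10, C_2 ≅ Z^1.

The boundary map ∂_1: C_1 → C_0 maps an edge to its endpoints' difference, ∂[p,q] = q − p. For instance
  ∂[3,4] = [4] − [3].
As a 7×10 matrix over Z this has rank 6, with invariant factors (1,1,1,1,1,1).

∂_2: C_2 → C_1 sends each 2-simplex [p,q,r] to [q,r] − [p,r] + [p,q]. For instance
  ∂[1,3,4] = [3,4] − [1,4] + [1,3].
The resulting 10×1 matrix has rank 1, and its Smith normal form has invariant factors (1).

Computing H_k = (kernel of ∂_k) / (image of ∂_{k+1}):

  H_0: rank C_0 − rank ∂_1 = 7 − 6 = 1, and the invariant factors of ∂_1 are all 1, so H_0 ≅ Z.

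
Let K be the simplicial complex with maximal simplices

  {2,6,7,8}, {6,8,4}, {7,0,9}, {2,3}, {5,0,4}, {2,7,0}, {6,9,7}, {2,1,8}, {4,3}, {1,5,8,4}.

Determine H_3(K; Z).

H_3 ≅ 0.

Take the total order 0 < 1 < 2 < 3 < 4 < 5 < 6 < 7 < 8 < 9 on the vertex set. Then K (dimension 3) consists of the simplices:

  0-simplices (10): [0], [1], [2], [3], [4], [5], [6], [7], [8], [9]
  1-simplices (23): [0,2], [0,4], [0,5], [0,7], [0,9], [1,2], [1,4], [1,5], [1,8], [2,3], [2,6], [2,7], [2,8], [3,4], [4,5], [4,6], [4,8], [5,8], [6,7], [6,8], [6,9], [7,8], [7,9]
  2-simplices (14): [0,2,7], [0,4,5], [0,7,9], [1,2,8], [1,4,5], [1,4,8], [1,5,8], [2,6,7], [2,6,8], [2,7,8], [4,5,8], [4,6,8], [6,7,8], [6,7,9]
  3-simplices (2): [1,4,5,8], [2,6,7,8]

Hence C_0 ≅ Z^10, C_1 ≅ Z^23, C_2 ≅ Z^14, C_3 ≅ Z^2.

The boundary map ∂_1: C_1 → C_0 sends each edge [p,q] (with p < q) to q − p. For instance
  ∂[4,6] = [6] − [4].
The resulting 10×23 matrix has rank 9, and its Smith normal form has invariant factors (1,1,1,1,1,1,1,1,1).

∂_2: C_2 → C_1 maps a triangle to the signed sum of its edges. For instance
  ∂[4,6,8] = [6,8] − [4,8] + [4,6],
  ∂[4,5,8] = [5,8] − [4,8] + [4,5].
The resulting 23×14 matrix has rank 12, and its Smith normal form has invariant factors (1,1,1,1,1,1,1,1,1,1,1,1).

∂_3: C_3 → C_2 sends each 3-simplex σ to the alternating sum Σ_i (−1)^i (σ with its i-th vertex removed). For instance
  ∂[2,6,7,8] = [6,7,8] − [2,7,8] + [2,6,8] − [2,6,7],
  ∂[1,4,5,8] = [4,5,8] − [1,5,8] + [1,4,8] − [1,4,5].
The 14×2 boundary matrix has rank 2 and Smith normal form diag(1,1).

From H_k ≅ ker(∂_k) / im(∂_{k+1}) we obtain:

  H_3: rank ker ∂_3 − rank ∂_4 = (2 − 2) − 0 = 0, and there is no ∂_4, so H_3 ≅ 0.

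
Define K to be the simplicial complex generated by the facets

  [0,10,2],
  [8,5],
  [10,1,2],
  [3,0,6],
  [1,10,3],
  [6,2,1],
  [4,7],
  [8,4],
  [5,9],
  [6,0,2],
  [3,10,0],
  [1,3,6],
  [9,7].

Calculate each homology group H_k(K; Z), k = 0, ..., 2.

H_0 ≅ Z^2,  H_1 ≅ Z,  H_2 ≅ Z.

Order the vertices as 0 < 1 < 2 < 3 < 4 < 5 < 6 < 7 < 8 < 9 < 10. Listing each simplex with vertices in this order, K has dimension 2 with simplices:

  0-simplices (11): [0], [1], [2], [3], [4], [5], [6], [7], [8], [9], [10]
  1-simplices (17): [0,2], [0,3], [0,6], [0,10], [1,2], [1,3], [1,6], [1,10], [2,6], [2,10], [3,6], [3,10], [4,7], [4,8], [5,8], [5,9], [7,9]
  2-simplices (8): [0,2,6], [0,2,10], [0,3,6], [0,3,10], [1,2,6], [1,2,10], [1,3,6], [1,3,10]

Hence C_0 ≅ Z^11, C_1 ≅ Z^17, C_2 ≅ Z^8.

Boundary ∂_1: C_1 → C_0 maps an edge to its endpoints' difference, ∂[p,q] = q − p. For instance
  ∂[1,2] = [2] − [1].
As a 11×17 matrix over Z this has rank 9, with invariant factors (1,1,1,1,1,1,1,1,1).

∂_2: C_2 → C_1 acts by ∂[p,q,r] = [q,r] − [p,r] + [p,q]. For instance
  ∂[0,2,10] = [2,10] − [0,10] + [0,2],
  ∂[0,3,6] = [3,6] − [0,6] + [0,3].
The 17×8 boundary matrix has rank 7 and Smith normal form diag(1,1,1,1,1,1,1).

Reading off H_k = ker ∂_k / im ∂_{k+1}:

  H_0: rank C_0 − rank ∂_1 = 11 − 9 = 2, and the invariant factors of ∂_1 are all 1, so H_0 ≅ Z^2.
  H_1: rank ker ∂_1 − rank ∂_2 = (17 − 9) − 7 = 1, and the invariant factors of ∂_2 are all 1, so H_1 ≅ Z.
  H_2: rank ker ∂_2 − rank ∂_3 = (8 − 7) − 0 = 1, and there is no ∂_3, so H_2 ≅ Z.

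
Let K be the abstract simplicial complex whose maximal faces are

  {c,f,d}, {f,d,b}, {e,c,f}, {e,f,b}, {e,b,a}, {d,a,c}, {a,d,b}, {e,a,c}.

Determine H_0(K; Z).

H_0 ≅ Z.

Fix the vertex order a < b < c < d < e < f and write every simplex with vertices in increasing order. Then dim K = 2 and the simplices of K are:

  0-simplices (6): a, b, c, d, e, f
  1-simplices (12): ab, ac, ad, ae, bd, be, bf, cd, ce, cf, df, ef
  2-simplices (8): abd, abe, acd, ace, bdf, bef, cdf, cef

giving chain groups C_0 ≅ Z^6, C_1 ≅ Z^12, C_2 ≅ Z^8.

The boundary map ∂_1: C_1 → C_0 maps an edge to its endpoints' difference, ∂[p,q] = q − p. For instance
  ∂bf = f − b.
The 6×12 boundary matrix has rank 5 and Smith normal form diag(1,1,1,1,1).

Boundary ∂_2: C_2 → C_1 sends each 2-simplex [p,q,r] to [q,r] − [p,r] + [p,q]. For instance
  ∂abd = bd − ad + ab,
  ∂ace = ce − ae + ac.
The 12×8 boundary matrix has rank 7 and Smith normal form diag(1,1,1,1,1,1,1).

Computing H_k = (kernel of ∂_k) / (image of ∂_{k+1}):

  H_0: rank C_0 − rank ∂_1 = 6 − 5 = 1, and the invariant factors of ∂_1 are all 1, so H_0 = Z.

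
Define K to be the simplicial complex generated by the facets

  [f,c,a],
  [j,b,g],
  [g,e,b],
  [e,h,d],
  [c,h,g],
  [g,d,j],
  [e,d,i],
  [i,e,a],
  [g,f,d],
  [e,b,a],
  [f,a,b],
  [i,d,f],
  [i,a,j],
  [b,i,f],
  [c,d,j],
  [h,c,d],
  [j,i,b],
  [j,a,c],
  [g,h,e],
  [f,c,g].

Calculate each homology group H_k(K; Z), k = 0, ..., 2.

Take the total order a < b < c < d < e < f < g < h < i < j on the vertex set. Then K (dimension 2) consists of the simplices:

  0-simplices (10): a, b, c, d, e, f, g, h, i, j
  1-simplices (30): ab, ac, ae, af, ai, aj, be, bf, bg, bi, bj, cd, cf, cg, ch, cj, de, df, dg, dh, di, dj, eg, eh, ei, fg, fi, gh, gj, ij
  2-simplices (20): abe, abf, acf, acj, aei, aij, beg, bfi, bgj, bij, cdh, cdj, cfg, cgh, deh, dei, dfg, dfi, dgj, egh

so the chain groups are C_0 ≅ Z^10, C_1 ≅ Z^30, C_2 ≅ Z^20.

Boundary ∂_1: C_1 → C_0 sends each edge [p,q] (with p < q) to q − p.
As a 10×30 matrix over Z this has rank 9, with invariant factors (1,1,1,1,1,1,1,1,1).

∂_2: C_2 → C_1 maps a triangle to the signed sum of its edges. For instance
  ∂dei = ei − di + de,
  ∂aei = ei − ai + ae.
The resulting 30×20 matrix has rank 20, and its Smith normal form has invariant factors (1,1,1,1,1,1,1,1,1,1,1,1,1,1,1,1,1,1,1,2).

Now H_k = ker ∂_k / im ∂_{k+1}, so:

  H_0: rank C_0 − rank ∂_1 = 10 − 9 = 1, and the invariant factors of ∂_1 are all 1, so H_0 ≅ Z.
  H_1: rank ker ∂_1 − rank ∂_2 = (30 − 9) − 20 = 1, and ∂_2 has invariant factor 2 > 1, so H_1 ≅ Z ⊕ Z/2.
  H_2: rank ker ∂_2 − rank ∂_3 = (20 − 20) − 0 = 0, and there is no ∂_3, so H_2 ≅ 0.

H_0 ≅ Z,  H_1 ≅ Z ⊕ Z/2,  H_2 = 0.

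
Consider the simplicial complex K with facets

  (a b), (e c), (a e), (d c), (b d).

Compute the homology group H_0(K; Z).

We work with the vertex ordering a < b < c < d < e. The simplices of K, each written with vertices in increasing order, are:

  0-simplices (5): a, b, c, d, e
  1-simplices (5): ab, ae, bd, cd, ce

so the chain groups are C_0 ≅ Z^5, C_1 ≅ Z^5.

Boundary ∂_1: C_1 → C_0 maps an edge to its endpoints' difference, ∂[p,q] = q − p.
This gives a 5×5 integer matrix of rank 4; reducing to Smith normal form yields diagonal entries (1,1,1,1).

From H_k ≅ ker(∂_k) / im(∂_{k+1}) we obtain:

  H_0: rank C_0 − rank ∂_1 = 5 − 4 = 1, and the invariant factors of ∂_1 are all 1, so H_0 = Z.

(K is a triangulation of the circle S^1.)

H_0 = Z.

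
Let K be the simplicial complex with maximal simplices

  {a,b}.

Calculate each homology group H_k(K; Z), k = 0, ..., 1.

We work with the vertex ordering a < b. The simplices of K, each written with vertices in increasing order, are:

  0-simplices (2): a, b
  1-simplices (1): ab

Hence C_0 ≅ Z^2, C_1 ≅ Z^1.

Boundary ∂_1: C_1 → C_0 maps an edge to its endpoints' difference, ∂[p,q] = q − p. For instance
  ∂ab = b − a.
As a 2×1 matrix over Z this has rank 1, with invariant factors (1).

From H_k ≅ ker(∂_k) / im(∂_{k+1}) we obtain:

  H_0: rank C_0 − rank ∂_1 = 2 − 1 = 1, and the invariant factors of ∂_1 are all 1, so H_0 ≅ Z.
  H_1: rank ker ∂_1 − rank ∂_2 = (1 − 1) − 0 = 0, and there is no ∂_2, so H_1 ≅ 0.

H_0 = Z,  H_1 = 0.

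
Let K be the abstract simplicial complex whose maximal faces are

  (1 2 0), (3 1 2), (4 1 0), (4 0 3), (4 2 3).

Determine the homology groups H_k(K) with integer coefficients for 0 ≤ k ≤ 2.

K has 5 vertices, 10 edges, 5 triangles.
rank ∂_0 = 0, rank ∂_1 = 4 ⇒ b_0 = 5 − 0 − 4 = 1; all invariant factors of ∂_1 are 1 so no torsion. So H_0 ≅ Z.
rank ∂_1 = 4, rank ∂_2 = 5 ⇒ b_1 = 10 − 4 − 5 = 1; all invariant factors of ∂_2 are 1 so no torsion. So H_1 ≅ Z.
rank ∂_2 = 5, rank ∂_3 = 0 ⇒ b_2 = 5 − 5 − 0 = 0. So H_2 ≅ 0.

H_0 = Z,  H_1 = Z,  H_2 = 0.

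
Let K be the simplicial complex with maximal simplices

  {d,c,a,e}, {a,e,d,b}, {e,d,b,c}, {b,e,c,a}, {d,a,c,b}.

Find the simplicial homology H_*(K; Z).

H_0 = Z,  H_1 = 0,  H_2 = 0,  H_3 = Z.

K has 5 vertices, 10 edges, 10 triangles, 5 3-simplices.
rank ∂_0 = 0, rank ∂_1 = 4 ⇒ b_0 = 5 − 0 − 4 = 1; all invariant factors of ∂_1 are 1 so no torsion. So H_0 = Z.
rank ∂_1 = 4, rank ∂_2 = 6 ⇒ b_1 = 10 − 4 − 6 = 0; all invariant factors of ∂_2 are 1 so no torsion. So H_1 = 0.
rank ∂_2 = 6, rank ∂_3 = 4 ⇒ b_2 = 10 − 6 − 4 = 0; all invariant factors of ∂_3 are 1 so no torsion. So H_2 = 0.
rank ∂_3 = 4, rank ∂_4 = 0 ⇒ b_3 = 5 − 4 − 0 = 1. So H_3 = Z.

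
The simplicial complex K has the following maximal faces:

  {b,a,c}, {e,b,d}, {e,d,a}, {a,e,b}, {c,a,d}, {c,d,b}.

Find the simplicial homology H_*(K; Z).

H_0 = Z,  H_1 = 0,  H_2 = Z.

We work with the vertex ordering a < b < c < d < e. The simplices of K, each written with vertices in increasing order, are:

  0-simplices (5): a, b, c, d, e
  1-simplices (9): ab, ac, ad, ae, bc, bd, be, cd, de
  2-simplices (6): abc, abe, acd, ade, bcd, bde

so the chain groups are C_0 ≅ Z^5, C_1 ≅ Z^9, C_2 ≅ Z^6.

∂_1: C_1 → C_0 is given by ∂[p,q] = [q] − [p]. For instance
  ∂ad = d − a.
The 5×9 boundary matrix has rank 4 and Smith normal form diag(1,1,1,1).

Boundary ∂_2: C_2 → C_1 acts by ∂[p,q,r] = [q,r] − [p,r] + [p,q]. For instance
  ∂bcd = cd − bd + bc,
  ∂abe = be − ae + ab.
This gives a 9×6 integer matrix of rank 5; reducing to Smith normal form yields diagonal entries (1,1,1,1,1).

From H_k ≅ ker(∂_k) / im(∂_{k+1}) we obtain:

  H_0: rank C_0 − rank ∂_1 = 5 − 4 = 1, and the invariant factors of ∂_1 are all 1, so H_0 ≅ Z.
  H_1: rank ker ∂_1 − rank ∂_2 = (9 − 4) − 5 = 0, and the invariant factors of ∂_2 are all 1, so H_1 ≅ 0.
  H_2: rank ker ∂_2 − rank ∂_3 = (6 − 5) − 0 = 1, and there is no ∂_3, so H_2 ≅ Z.

(K is a triangulation of the 2-sphere S^2.)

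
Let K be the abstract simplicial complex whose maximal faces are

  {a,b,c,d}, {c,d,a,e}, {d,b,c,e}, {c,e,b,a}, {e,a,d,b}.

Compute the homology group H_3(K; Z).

H_3 = Z.

K has 5 vertices, 10 edges, 10 triangles, 5 3-simplices.
rank ∂_3 = 4, rank ∂_4 = 0 ⇒ b_3 = 5 − 4 − 0 = 1. So H_3 = Z.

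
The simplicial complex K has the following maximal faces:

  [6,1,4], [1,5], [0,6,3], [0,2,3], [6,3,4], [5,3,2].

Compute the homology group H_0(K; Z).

H_0 = Z.

Order the vertices as 0 < 1 < 2 < 3 < 4 < 5 < 6. Listing each simplex with vertices in this order, K has dimension 2 with simplices:

  0-simplices (7): [0], [1], [2], [3], [4], [5], [6]
  1-simplices (12): [0,2], [0,3], [0,6], [1,4], [1,5], [1,6], [2,3], [2,5], [3,4], [3,5], [3,6], [4,6]
  2-simplices (5): [0,2,3], [0,3,6], [1,4,6], [2,3,5], [3,4,6]

Hence C_0 ≅ Z^7, C_1 ≅ Z^12, C_2 ≅ Z^5.

The boundary map ∂_1: C_1 → C_0 maps an edge to its endpoints' difference, ∂[p,q] = q − p. For instance
  ∂[4,6] = [6] − [4].
The resulting 7×12 matrix has rank 6, and its Smith normal form has invariant factors (1,1,1,1,1,1).

The boundary map ∂_2: C_2 → C_1 sends each 2-simplex [p,q,r] to [q,r] − [p,r] + [p,q]. For instance
  ∂[3,4,6] = [4,6] − [3,6] + [3,4],
  ∂[1,4,6] = [4,6] − [1,6] + [1,4].
As a 12×5 matrix over Z this has rank 5, with invariant factors (1,1,1,1,1).

From H_k ≅ ker(∂_k) / im(∂_{k+1}) we obtain:

  H_0: rank C_0 − rank ∂_1 = 7 − 6 = 1, and the invariant factors of ∂_1 are all 1, so H_0 = Z.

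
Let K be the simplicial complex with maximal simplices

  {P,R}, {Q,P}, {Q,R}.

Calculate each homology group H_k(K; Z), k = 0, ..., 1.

Fix the vertex order P < Q < R and write every simplex with vertices in increasing order. Then dim K = 1 and the simplices of K are:

  0-simplices (3): P, Q, R
  1-simplices (3): PQ, PR, QR

Hence C_0 ≅ Z^3, C_1 ≅ Z^3.

The boundary map ∂_1: C_1 → C_0 maps an edge to its endpoints' difference, ∂[p,q] = q − p. For instance
  ∂QR = R − Q.
This gives a 3×3 integer matrix of rank 2; reducing to Smith normal form yields diagonal entries (1,1).

Now H_k = ker ∂_k / im ∂_{k+1}, so:

  H_0: rank C_0 − rank ∂_1 = 3 − 2 = 1, and the invariant factors of ∂_1 are all 1, so H_0 ≅ Z.
  H_1: rank ker ∂_1 − rank ∂_2 = (3 − 2) − 0 = 1, and there is no ∂_2, so H_1 ≅ Z.

As a check, the Euler characteristic is 3 − 3 = 0, which agrees with 1 − 1 = 0.

H_0 ≅ Z,  H_1 ≅ Z.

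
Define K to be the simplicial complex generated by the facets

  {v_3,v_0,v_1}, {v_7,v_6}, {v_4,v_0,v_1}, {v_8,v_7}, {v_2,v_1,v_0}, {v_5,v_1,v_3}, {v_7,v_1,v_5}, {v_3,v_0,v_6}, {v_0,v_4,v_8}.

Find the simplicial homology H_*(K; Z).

H_0 ≅ Z,  H_1 ≅ Z^2,  H_2 = 0.

Fix the vertex order v_0 < v_1 < v_2 < v_3 < v_4 < v_5 < v_6 < v_7 < v_8 and write every simplex with vertices in increasing order. Then dim K = 2 and the simplices of K are:

  0-simplices (9): [v_0], [v_1], [v_2], [v_3], [v_4], [v_5], [v_6], [v_7], [v_8]
  1-simplices (17): (17 of them)
  2-simplices (7): [v_0,v_1,v_2], [v_0,v_1,v_3], [v_0,v_1,v_4], [v_0,v_3,v_6], [v_0,v_4,v_8], [v_1,v_3,v_5], [v_1,v_5,v_7]

so the chain groups are C_0 ≅ Z^9, C_1 ≅ Z^17, C_2 ≅ Z^7.

∂_1: C_1 → C_0 sends each edge [p,q] (with p < q) to q − p.
As a 9×17 matrix over Z this has rank 8, with invariant factors (1,1,1,1,1,1,1,1).

∂_2: C_2 → C_1 maps a triangle to the signed sum of its edges. For instance
  ∂[v_0,v_4,v_8] = [v_4,v_8] − [v_0,v_8] + [v_0,v_4],
  ∂[v_0,v_3,v_6] = [v_3,v_6] − [v_0,v_6] + [v_0,v_3].
As a 17×7 matrix over Z this has rank 7, with invariant factors (1,1,1,1,1,1,1).

Computing H_k = (kernel of ∂_k) / (image of ∂_{k+1}):

  H_0: rank C_0 − rank ∂_1 = 9 − 8 = 1, and the invariant factors of ∂_1 are all 1, so H_0 = Z.
  H_1: rank ker ∂_1 − rank ∂_2 = (17 − 8) − 7 = 2, and the invariant factors of ∂_2 are all 1, so H_1 = Z^2.
  H_2: rank ker ∂_2 − rank ∂_3 = (7 − 7) − 0 = 0, and there is no ∂_3, so H_2 = 0.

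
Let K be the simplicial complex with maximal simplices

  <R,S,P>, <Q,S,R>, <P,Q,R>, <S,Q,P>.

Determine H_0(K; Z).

Order the vertices as P < Q < R < S. Listing each simplex with vertices in this order, K has dimension 2 with simplices:

  0-simplices (4): P, Q, R, S
  1-simplices (6): PQ, PR, PS, QR, QS, RS
  2-simplices (4): PQR, PQS, PRS, QRS

so the chain groups are C_0 ≅ Z^4, C_1 ≅ Z^6, C_2 ≅ Z^4.

Boundary ∂_1: C_1 → C_0 sends each edge [p,q] (with p < q) to q − p.
As a 4×6 matrix over Z this has rank 3, with invariant factors (1,1,1).

The boundary map ∂_2: C_2 → C_1 sends each 2-simplex [p,q,r] to [q,r] − [p,r] + [p,q]. For instance
  ∂PQR = QR − PR + PQ,
  ∂PQS = QS − PS + PQ.
The 6×4 boundary matrix has rank 3 and Smith normal form diag(1,1,1).

Computing H_k = (kernel of ∂_k) / (image of ∂_{k+1}):

  H_0: rank C_0 − rank ∂_1 = 4 − 3 = 1, and the invariant factors of ∂_1 are all 1, so H_0 ≅ Z.

H_0 ≅ Z.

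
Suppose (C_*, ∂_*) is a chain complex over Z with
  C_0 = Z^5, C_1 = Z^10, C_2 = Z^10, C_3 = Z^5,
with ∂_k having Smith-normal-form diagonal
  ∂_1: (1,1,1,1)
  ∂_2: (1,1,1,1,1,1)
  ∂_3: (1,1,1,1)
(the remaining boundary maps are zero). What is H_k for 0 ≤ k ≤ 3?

H_0 ≅ Z,  H_1 = 0,  H_2 = 0,  H_3 ≅ Z.

H_0: b_0 = 5 − 0 − 4 = 1; torsion from ∂_1 factors > 1: none. So H_0 ≅ Z.
H_1: b_1 = 10 − 4 − 6 = 0; torsion from ∂_2 factors > 1: none. So H_1 ≅ 0.
H_2: b_2 = 10 − 6 − 4 = 0; torsion from ∂_3 factors > 1: none. So H_2 ≅ 0.
H_3: b_3 = 5 − 4 − 0 = 1; torsion from ∂_4 factors > 1: none. So H_3 ≅ Z.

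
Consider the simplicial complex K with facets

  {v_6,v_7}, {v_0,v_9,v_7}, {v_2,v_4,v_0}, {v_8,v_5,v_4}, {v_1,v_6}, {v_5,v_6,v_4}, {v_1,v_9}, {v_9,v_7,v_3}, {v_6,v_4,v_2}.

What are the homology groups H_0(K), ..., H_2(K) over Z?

H_0 = Z,  H_1 = Z^2,  H_2 = 0.

We work with the vertex ordering v_0 < v_1 < v_2 < v_3 < v_4 < v_5 < v_6 < v_7 < v_8 < v_9. The simplices of K, each written with vertices in increasing order, are:

  0-simplices (10): [v_0], [v_1], [v_2], [v_3], [v_4], [v_5], [v_6], [v_7], [v_8], [v_9]
  1-simplices (17): (17 of them)
  2-simplices (6): [v_0,v_2,v_4], [v_0,v_7,v_9], [v_2,v_4,v_6], [v_3,v_7,v_9], [v_4,v_5,v_6], [v_4,v_5,v_8]

giving chain groups C_0 ≅ Z^10, C_1 ≅ Z^17, C_2 ≅ Z^6.

Boundary ∂_1: C_1 → C_0 maps an edge to its endpoints' difference, ∂[p,q] = q − p.
The resulting 10×17 matrix has rank 9, and its Smith normal form has invariant factors (1,1,1,1,1,1,1,1,1).

Boundary ∂_2: C_2 → C_1 acts by ∂[p,q,r] = [q,r] − [p,r] + [p,q]. For instance
  ∂[v_4,v_5,v_6] = [v_5,v_6] − [v_4,v_6] + [v_4,v_5],
  ∂[v_0,v_7,v_9] = [v_7,v_9] − [v_0,v_9] + [v_0,v_7].
The 17×6 boundary matrix has rank 6 and Smith normal form diag(1,1,1,1,1,1).

Now H_k = ker ∂_k / im ∂_{k+1}, so:

  H_0: rank C_0 − rank ∂_1 = 10 − 9 = 1, and the invariant factors of ∂_1 are all 1, so H_0 = Z.
  H_1: rank ker ∂_1 − rank ∂_2 = (17 − 9) − 6 = 2, and the invariant factors of ∂_2 are all 1, so H_1 = Z^2.
  H_2: rank ker ∂_2 − rank ∂_3 = (6 − 6) − 0 = 0, and there is no ∂_3, so H_2 = 0.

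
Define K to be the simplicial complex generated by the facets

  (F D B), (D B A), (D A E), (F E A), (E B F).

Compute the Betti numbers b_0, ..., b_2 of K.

Order the vertices as A < B < D < E < F. Listing each simplex with vertices in this order, K has dimension 2 with simplices:

  0-simplices (5): A, B, D, E, F
  1-simplices (10): AB, AD, AE, AF, BD, BE, BF, DE, DF, EF
  2-simplices (5): ABD, ADE, AEF, BDF, BEF

Hence C_0 ≅ Z^5, C_1 ≅ Z^10, C_2 ≅ Z^5.

Boundary ∂_1: C_1 → C_0 maps an edge to its endpoints' difference, ∂[p,q] = q − p.
The resulting 5×10 matrix has rank 4, and its Smith normal form has invariant factors (1,1,1,1).

∂_2: C_2 → C_1 sends each 2-simplex [p,q,r] to [q,r] − [p,r] + [p,q]. For instance
  ∂BDF = DF − BF + BD,
  ∂AEF = EF − AF + AE.
The resulting 10×5 matrix has rank 5, and its Smith normal form has invariant factors (1,1,1,1,1).

Computing H_k = (kernel of ∂_k) / (image of ∂_{k+1}):

  H_0: rank C_0 − rank ∂_1 = 5 − 4 = 1, and the invariant factors of ∂_1 are all 1, so H_0 = Z.
  H_1: rank ker ∂_1 − rank ∂_2 = (10 − 4) − 5 = 1, and the invariant factors of ∂_2 are all 1, so H_1 = Z.
  H_2: rank ker ∂_2 − rank ∂_3 = (5 − 5) − 0 = 0, and there is no ∂_3, so H_2 = 0.

As a check, the Euler characteristic is 5 − 10 + 5 = 0, which agrees with 1 − 1 + 0 = 0.

Hence the Betti numbers are b_0 = 1, b_1 = 1, b_2 = 0.

b_0 = 1, b_1 = 1, b_2 = 0.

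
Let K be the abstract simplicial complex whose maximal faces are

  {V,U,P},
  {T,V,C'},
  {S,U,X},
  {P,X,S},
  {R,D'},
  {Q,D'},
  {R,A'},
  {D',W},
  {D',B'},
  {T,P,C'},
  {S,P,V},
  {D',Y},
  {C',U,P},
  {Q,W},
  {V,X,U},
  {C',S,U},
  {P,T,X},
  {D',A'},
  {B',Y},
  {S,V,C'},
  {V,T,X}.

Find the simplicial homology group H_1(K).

H_1 ≅ Z^3 ⊕ Z/2.

Order the vertices as P < Q < R < S < T < U < V < W < X < Y < A' < B' < C' < D'. Listing each simplex with vertices in this order, K has dimension 2 with simplices:

  0-simplices (14): [P], [Q], [R], [S], [T], [U], [V], [W], [X], [Y], [A'], [B'], [C'], [D']
  1-simplices (27): (27 of them)
  2-simplices (12): [P,S,V], [P,S,X], [P,T,X], [P,T,C'], [P,U,V], [P,U,C'], [S,U,X], [S,U,C'], [S,V,C'], [T,V,X], [T,V,C'], [U,V,X]

giving chain groups C_0 ≅ Z^14, C_1 ≅ Z^27, C_2 ≅ Z^12.

The boundary map ∂_1: C_1 → C_0 maps an edge to its endpoints' difference, ∂[p,q] = q − p.
This gives a 14×27 integer matrix of rank 12; reducing to Smith normal form yields diagonal entries (1,1,1,1,1,1,1,1,1,1,1,1).

Boundary ∂_2: C_2 → C_1 sends each 2-simplex [p,q,r] to [q,r] − [p,r] + [p,q]. For instance
  ∂[T,V,C'] = [V,C'] − [T,C'] + [T,V],
  ∂[P,T,C'] = [T,C'] − [P,C'] + [P,T].
As a 27×12 matrix over Z this has rank 12, with invariant factors (1,1,1,1,1,1,1,1,1,1,1,2).

Reading off H_k = ker ∂_k / im ∂_{k+1}:

  H_1: rank ker ∂_1 − rank ∂_2 = (27 − 12) − 12 = 3, and ∂_2 has invariant factor 2 > 1, so H_1 ≅ Z^3 ⊕ Z/2.

(K is a triangulation of the disjoint union of the real projective plane RP^2 and a wedge of 3 circles.)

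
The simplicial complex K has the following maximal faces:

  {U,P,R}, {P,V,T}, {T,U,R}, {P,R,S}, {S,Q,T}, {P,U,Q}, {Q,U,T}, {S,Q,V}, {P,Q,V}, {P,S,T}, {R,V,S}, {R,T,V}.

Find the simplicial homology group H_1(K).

H_1 ≅ Z/2.

Take the total order P < Q < R < S < T < U < V on the vertex set. Then K (dimension 2) consists of the simplices:

  0-simplices (7): P, Q, R, S, T, U, V
  1-simplices (18): PQ, PR, PS, PT, PU, PV, QS, QT, QU, QV, RS, RT, RU, RV, ST, SV, TU, TV
  2-simplices (12): PQU, PQV, PRS, PRU, PST, PTV, QST, QSV, QTU, RSV, RTU, RTV

Hence C_0 ≅ Z^7, C_1 ≅ Z^18, C_2 ≅ Z^12.

∂_1: C_1 → C_0 sends each edge [p,q] (with p < q) to q − p. For instance
  ∂TV = V − T.
The resulting 7×18 matrix has rank 6, and its Smith normal form has invariant factors (1,1,1,1,1,1).

Boundary ∂_2: C_2 → C_1 sends each 2-simplex [p,q,r] to [q,r] − [p,r] + [p,q]. For instance
  ∂QTU = TU − QU + QT,
  ∂PST = ST − PT + PS.
As a 18×12 matrix over Z this has rank 12, with invariant factors (1,1,1,1,1,1,1,1,1,1,1,2).

Reading off H_k = ker ∂_k / im ∂_{k+1}:

  H_1: rank ker ∂_1 − rank ∂_2 = (18 − 6) − 12 = 0, and ∂_2 has invariant factor 2 > 1, so H_1 = Z/2.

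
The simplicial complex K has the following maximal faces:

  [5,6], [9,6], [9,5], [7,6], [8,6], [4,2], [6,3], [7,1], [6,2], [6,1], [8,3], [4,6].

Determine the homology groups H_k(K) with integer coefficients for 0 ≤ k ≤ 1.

H_0 ≅ Z,  H_1 ≅ Z^4.

We work with the vertex ordering 1 < 2 < 3 < 4 < 5 < 6 < 7 < 8 < 9. The simplices of K, each written with vertices in increasing order, are:

  0-simplices (9): [1], [2], [3], [4], [5], [6], [7], [8], [9]
  1-simplices (12): [1,6], [1,7], [2,4], [2,6], [3,6], [3,8], [4,6], [5,6], [5,9], [6,7], [6,8], [6,9]

Hence C_0 ≅ Z^9, C_1 ≅ Z^12.

The boundary map ∂_1: C_1 → C_0 is given by ∂[p,q] = [q] − [p]. For instance
  ∂[3,6] = [6] − [3].
The resulting 9×12 matrix has rank 8, and its Smith normal form has invariant factors (1,1,1,1,1,1,1,1).

Reading off H_k = ker ∂_k / im ∂_{k+1}:

  H_0: rank C_0 − rank ∂_1 = 9 − 8 = 1, and the invariant factors of ∂_1 are all 1, so H_0 ≅ Z.
  H_1: rank ker ∂_1 − rank ∂_2 = (12 − 8) − 0 = 4, and there is no ∂_2, so H_1 ≅ Z^4.

As a check, the Euler characteristic is 9 − 12 = -3, which agrees with 1 − 4 = -3.
(K is a triangulation of a wedge of 4 circles.)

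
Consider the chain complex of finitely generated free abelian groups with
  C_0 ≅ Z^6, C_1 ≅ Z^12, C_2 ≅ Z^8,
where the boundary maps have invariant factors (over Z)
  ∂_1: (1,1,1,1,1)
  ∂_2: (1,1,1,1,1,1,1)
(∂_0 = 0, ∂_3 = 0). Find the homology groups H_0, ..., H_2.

H_0: b_0 = 6 − 0 − 5 = 1; torsion from ∂_1 factors > 1: none. So H_0 = Z.
H_1: b_1 = 12 − 5 − 7 = 0; torsion from ∂_2 factors > 1: none. So H_1 = 0.
H_2: b_2 = 8 − 7 − 0 = 1; torsion from ∂_3 factors > 1: none. So H_2 = Z.

H_0 = Z,  H_1 = 0,  H_2 = Z.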